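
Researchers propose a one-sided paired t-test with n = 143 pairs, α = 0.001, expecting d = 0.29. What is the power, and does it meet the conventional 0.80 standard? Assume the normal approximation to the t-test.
Power ≈ 0.65; the study is underpowered (power < 0.80)

Power calculation (paired t-test, normal approximation):
z_β = d · √n - z_α
z_β = 0.29 · √143 - 3.090
z_β = 0.29 · 11.958 - 3.090
z_β = 0.378

Power = Φ(z_β) = Φ(0.378) ≈ 0.647

Effect size d = 0.29 is small by Cohen's convention (0.2/0.5/0.8).

Threshold: power ≥ 0.80 is conventionally adequate.
Power ≈ 0.65 → the study is underpowered (power < 0.80).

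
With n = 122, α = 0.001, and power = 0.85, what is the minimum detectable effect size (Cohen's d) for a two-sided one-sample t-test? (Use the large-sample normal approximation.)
d ≈ 0.39

Minimum detectable effect (one-sample t-test, normal approximation):
d = (z_{α/2} + z_β) / √n
d = (3.291 + 1.036) / √122
d = 4.327 / 11.045
d ≈ 0.39

By Cohen's convention (0.2 small / 0.5 medium / 0.8 large): small effect.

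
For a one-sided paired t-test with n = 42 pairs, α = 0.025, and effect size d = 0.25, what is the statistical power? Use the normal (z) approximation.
Power ≈ 0.37

Power calculation (paired t-test, normal approximation):
z_β = d · √n - z_α
z_β = 0.25 · √42 - 1.960
z_β = 0.25 · 6.481 - 1.960
z_β = -0.340

Power = Φ(z_β) = Φ(-0.340) ≈ 0.367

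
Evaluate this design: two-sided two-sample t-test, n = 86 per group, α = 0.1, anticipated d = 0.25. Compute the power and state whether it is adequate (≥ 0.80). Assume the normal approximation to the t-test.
Power ≈ 0.50; the study is underpowered (power < 0.80)

Power calculation (two-sample t-test, normal approximation):
z_β = d · √(n/2) - z_{α/2}
z_β = 0.25 · √(86/2) - 1.645
z_β = 0.25 · 6.557 - 1.645
z_β = -0.005

Power = Φ(z_β) = Φ(-0.005) ≈ 0.498

Effect size d = 0.25 is small by Cohen's convention (0.2/0.5/0.8).

Threshold: power ≥ 0.80 is conventionally adequate.
Power ≈ 0.50 → the study is underpowered (power < 0.80).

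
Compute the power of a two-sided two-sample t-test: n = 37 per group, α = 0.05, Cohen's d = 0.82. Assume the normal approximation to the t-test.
Power ≈ 0.94

Power calculation (two-sample t-test, normal approximation):
z_β = d · √(n/2) - z_{α/2}
z_β = 0.82 · √(37/2) - 1.960
z_β = 0.82 · 4.301 - 1.960
z_β = 1.567

Power = Φ(z_β) = Φ(1.567) ≈ 0.941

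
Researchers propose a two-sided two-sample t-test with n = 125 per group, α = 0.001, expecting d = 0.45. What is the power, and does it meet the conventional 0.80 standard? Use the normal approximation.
Power ≈ 0.61; the study is underpowered (power < 0.80)

Power calculation (two-sample t-test, normal approximation):
z_β = d · √(n/2) - z_{α/2}
z_β = 0.45 · √(125/2) - 3.291
z_β = 0.45 · 7.906 - 3.291
z_β = 0.267

Power = Φ(z_β) = Φ(0.267) ≈ 0.605

Effect size d = 0.45 is small by Cohen's convention (0.2/0.5/0.8).

Threshold: power ≥ 0.80 is conventionally adequate.
Power ≈ 0.61 → the study is underpowered (power < 0.80).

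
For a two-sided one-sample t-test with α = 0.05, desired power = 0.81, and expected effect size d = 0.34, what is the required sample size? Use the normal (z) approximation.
n = 70

Sample size formula (one-sample t-test, normal approximation):
n = ((z_{α/2} + z_β) / d)²

z_{α/2} = 1.960 (for α = 0.05, two-sided)
z_β = 0.878 (for power = 0.81)
d = 0.34

n = ((1.960 + 0.878) / 0.34)²
n = (8.347)²
n ≈ 69.67
Round up to the next whole number: n = 70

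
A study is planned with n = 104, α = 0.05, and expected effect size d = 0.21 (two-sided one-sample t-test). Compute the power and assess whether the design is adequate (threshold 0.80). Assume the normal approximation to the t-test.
Power ≈ 0.57; the study is underpowered (power < 0.80)

Power calculation (one-sample t-test, normal approximation):
z_β = d · √n - z_{α/2}
z_β = 0.21 · √104 - 1.960
z_β = 0.21 · 10.198 - 1.960
z_β = 0.182

Power = Φ(z_β) = Φ(0.182) ≈ 0.572

Effect size d = 0.21 is small by Cohen's convention (0.2/0.5/0.8).

Threshold: power ≥ 0.80 is conventionally adequate.
Power ≈ 0.57 → the study is underpowered (power < 0.80).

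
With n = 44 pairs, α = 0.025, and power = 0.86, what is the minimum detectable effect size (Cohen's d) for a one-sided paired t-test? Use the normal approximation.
d ≈ 0.46

Minimum detectable effect (paired t-test, normal approximation):
d = (z_α + z_β) / √n
d = (1.960 + 1.080) / √44
d = 3.040 / 6.633
d ≈ 0.46

By Cohen's convention (0.2 small / 0.5 medium / 0.8 large): small effect.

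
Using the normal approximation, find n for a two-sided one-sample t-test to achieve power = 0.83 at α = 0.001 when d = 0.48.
n = 79

Sample size formula (one-sample t-test, normal approximation):
n = ((z_{α/2} + z_β) / d)²

z_{α/2} = 3.291 (for α = 0.001, two-sided)
z_β = 0.954 (for power = 0.83)
d = 0.48

n = ((3.291 + 0.954) / 0.48)²
n = (8.844)²
n ≈ 78.22
Round up to the next whole number: n = 79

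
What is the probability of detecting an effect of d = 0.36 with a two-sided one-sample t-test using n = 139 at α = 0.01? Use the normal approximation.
Power ≈ 0.95

Power calculation (one-sample t-test, normal approximation):
z_β = d · √n - z_{α/2}
z_β = 0.36 · √139 - 2.576
z_β = 0.36 · 11.790 - 2.576
z_β = 1.669

Power = Φ(z_β) = Φ(1.669) ≈ 0.952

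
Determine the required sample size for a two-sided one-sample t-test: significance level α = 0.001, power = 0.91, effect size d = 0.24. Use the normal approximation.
n = 373

Sample size formula (one-sample t-test, normal approximation):
n = ((z_{α/2} + z_β) / d)²

z_{α/2} = 3.291 (for α = 0.001, two-sided)
z_β = 1.341 (for power = 0.91)
d = 0.24

n = ((3.291 + 1.341) / 0.24)²
n = (19.300)²
n ≈ 372.49
Round up to the next whole number: n = 373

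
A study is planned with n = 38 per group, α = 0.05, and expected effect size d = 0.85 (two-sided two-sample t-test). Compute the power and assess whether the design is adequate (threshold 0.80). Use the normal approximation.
Power ≈ 0.96; the study is adequately powered (power ≥ 0.80)

Power calculation (two-sample t-test, normal approximation):
z_β = d · √(n/2) - z_{α/2}
z_β = 0.85 · √(38/2) - 1.960
z_β = 0.85 · 4.359 - 1.960
z_β = 1.745

Power = Φ(z_β) = Φ(1.745) ≈ 0.960

Effect size d = 0.85 is large by Cohen's convention (0.2/0.5/0.8).

Threshold: power ≥ 0.80 is conventionally adequate.
Power ≈ 0.96 → the study is adequately powered (power ≥ 0.80).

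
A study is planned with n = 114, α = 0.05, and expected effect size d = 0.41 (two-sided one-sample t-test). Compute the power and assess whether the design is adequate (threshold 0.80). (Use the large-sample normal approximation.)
Power ≈ 0.99; the study is adequately powered (power ≥ 0.80)

Power calculation (one-sample t-test, normal approximation):
z_β = d · √n - z_{α/2}
z_β = 0.41 · √114 - 1.960
z_β = 0.41 · 10.677 - 1.960
z_β = 2.418

Power = Φ(z_β) = Φ(2.418) ≈ 0.992

Effect size d = 0.41 is small by Cohen's convention (0.2/0.5/0.8).

Threshold: power ≥ 0.80 is conventionally adequate.
Power ≈ 0.99 → the study is adequately powered (power ≥ 0.80).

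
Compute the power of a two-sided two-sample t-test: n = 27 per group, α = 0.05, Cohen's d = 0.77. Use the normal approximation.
Power ≈ 0.81

Power calculation (two-sample t-test, normal approximation):
z_β = d · √(n/2) - z_{α/2}
z_β = 0.77 · √(27/2) - 1.960
z_β = 0.77 · 3.674 - 1.960
z_β = 0.869

Power = Φ(z_β) = Φ(0.869) ≈ 0.808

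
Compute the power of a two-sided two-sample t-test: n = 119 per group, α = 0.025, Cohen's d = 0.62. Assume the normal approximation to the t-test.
Power ≈ 0.99

Power calculation (two-sample t-test, normal approximation):
z_β = d · √(n/2) - z_{α/2}
z_β = 0.62 · √(119/2) - 2.241
z_β = 0.62 · 7.714 - 2.241
z_β = 2.541

Power = Φ(z_β) = Φ(2.541) ≈ 0.994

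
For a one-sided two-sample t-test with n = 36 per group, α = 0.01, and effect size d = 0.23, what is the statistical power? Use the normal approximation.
Power ≈ 0.09

Power calculation (two-sample t-test, normal approximation):
z_β = d · √(n/2) - z_α
z_β = 0.23 · √(36/2) - 2.326
z_β = 0.23 · 4.243 - 2.326
z_β = -1.351

Power = Φ(z_β) = Φ(-1.351) ≈ 0.088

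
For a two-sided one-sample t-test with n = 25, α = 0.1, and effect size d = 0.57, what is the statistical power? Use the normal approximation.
Power ≈ 0.89

Power calculation (one-sample t-test, normal approximation):
z_β = d · √n - z_{α/2}
z_β = 0.57 · √25 - 1.645
z_β = 0.57 · 5.000 - 1.645
z_β = 1.205

Power = Φ(z_β) = Φ(1.205) ≈ 0.886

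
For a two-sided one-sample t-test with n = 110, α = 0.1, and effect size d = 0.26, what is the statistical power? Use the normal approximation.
Power ≈ 0.86

Power calculation (one-sample t-test, normal approximation):
z_β = d · √n - z_{α/2}
z_β = 0.26 · √110 - 1.645
z_β = 0.26 · 10.488 - 1.645
z_β = 1.082

Power = Φ(z_β) = Φ(1.082) ≈ 0.860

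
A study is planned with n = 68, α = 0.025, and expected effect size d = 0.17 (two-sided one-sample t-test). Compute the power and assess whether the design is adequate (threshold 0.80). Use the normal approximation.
Power ≈ 0.20; the study is underpowered (power < 0.80)

Power calculation (one-sample t-test, normal approximation):
z_β = d · √n - z_{α/2}
z_β = 0.17 · √68 - 2.241
z_β = 0.17 · 8.246 - 2.241
z_β = -0.840

Power = Φ(z_β) = Φ(-0.840) ≈ 0.201

Effect size d = 0.17 is very small by Cohen's convention (0.2/0.5/0.8).

Threshold: power ≥ 0.80 is conventionally adequate.
Power ≈ 0.20 → the study is underpowered (power < 0.80).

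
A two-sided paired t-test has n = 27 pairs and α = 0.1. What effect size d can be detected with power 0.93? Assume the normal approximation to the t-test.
d ≈ 0.60

Minimum detectable effect (paired t-test, normal approximation):
d = (z_{α/2} + z_β) / √n
d = (1.645 + 1.476) / √27
d = 3.121 / 5.196
d ≈ 0.60

By Cohen's convention (0.2 small / 0.5 medium / 0.8 large): medium effect.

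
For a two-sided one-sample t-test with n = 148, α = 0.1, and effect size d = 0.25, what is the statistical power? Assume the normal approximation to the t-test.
Power ≈ 0.92

Power calculation (one-sample t-test, normal approximation):
z_β = d · √n - z_{α/2}
z_β = 0.25 · √148 - 1.645
z_β = 0.25 · 12.166 - 1.645
z_β = 1.397

Power = Φ(z_β) = Φ(1.397) ≈ 0.919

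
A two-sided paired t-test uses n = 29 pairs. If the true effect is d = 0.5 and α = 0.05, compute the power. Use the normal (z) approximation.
Power ≈ 0.77

Power calculation (paired t-test, normal approximation):
z_β = d · √n - z_{α/2}
z_β = 0.5 · √29 - 1.960
z_β = 0.5 · 5.385 - 1.960
z_β = 0.733

Power = Φ(z_β) = Φ(0.733) ≈ 0.768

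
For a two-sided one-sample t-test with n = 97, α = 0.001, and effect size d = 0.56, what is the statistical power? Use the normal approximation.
Power ≈ 0.99

Power calculation (one-sample t-test, normal approximation):
z_β = d · √n - z_{α/2}
z_β = 0.56 · √97 - 3.291
z_β = 0.56 · 9.849 - 3.291
z_β = 2.225

Power = Φ(z_β) = Φ(2.225) ≈ 0.987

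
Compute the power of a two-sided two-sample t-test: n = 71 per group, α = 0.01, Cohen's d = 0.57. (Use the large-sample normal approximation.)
Power ≈ 0.79

Power calculation (two-sample t-test, normal approximation):
z_β = d · √(n/2) - z_{α/2}
z_β = 0.57 · √(71/2) - 2.576
z_β = 0.57 · 5.958 - 2.576
z_β = 0.820

Power = Φ(z_β) = Φ(0.820) ≈ 0.794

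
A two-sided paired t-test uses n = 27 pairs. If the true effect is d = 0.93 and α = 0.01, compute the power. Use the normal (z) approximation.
Power ≈ 0.99

Power calculation (paired t-test, normal approximation):
z_β = d · √n - z_{α/2}
z_β = 0.93 · √27 - 2.576
z_β = 0.93 · 5.196 - 2.576
z_β = 2.257

Power = Φ(z_β) = Φ(2.257) ≈ 0.988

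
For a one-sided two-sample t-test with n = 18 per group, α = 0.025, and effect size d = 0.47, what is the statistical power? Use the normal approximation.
Power ≈ 0.29

Power calculation (two-sample t-test, normal approximation):
z_β = d · √(n/2) - z_α
z_β = 0.47 · √(18/2) - 1.960
z_β = 0.47 · 3.000 - 1.960
z_β = -0.550

Power = Φ(z_β) = Φ(-0.550) ≈ 0.291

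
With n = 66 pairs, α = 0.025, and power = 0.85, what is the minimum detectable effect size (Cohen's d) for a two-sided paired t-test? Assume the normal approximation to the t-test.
d ≈ 0.40

Minimum detectable effect (paired t-test, normal approximation):
d = (z_{α/2} + z_β) / √n
d = (2.241 + 1.036) / √66
d = 3.278 / 8.124
d ≈ 0.40

By Cohen's convention (0.2 small / 0.5 medium / 0.8 large): small effect.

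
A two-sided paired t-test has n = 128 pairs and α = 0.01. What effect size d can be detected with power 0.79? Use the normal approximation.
d ≈ 0.30

Minimum detectable effect (paired t-test, normal approximation):
d = (z_{α/2} + z_β) / √n
d = (2.576 + 0.806) / √128
d = 3.382 / 11.314
d ≈ 0.30

By Cohen's convention (0.2 small / 0.5 medium / 0.8 large): small effect.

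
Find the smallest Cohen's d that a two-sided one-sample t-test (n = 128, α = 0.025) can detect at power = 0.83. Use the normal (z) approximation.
d ≈ 0.28

Minimum detectable effect (one-sample t-test, normal approximation):
d = (z_{α/2} + z_β) / √n
d = (2.241 + 0.954) / √128
d = 3.196 / 11.314
d ≈ 0.28

By Cohen's convention (0.2 small / 0.5 medium / 0.8 large): small effect.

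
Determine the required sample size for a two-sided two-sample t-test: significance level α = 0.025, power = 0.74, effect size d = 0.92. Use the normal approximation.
n = 20 per group

Sample size formula (two-sample t-test, normal approximation):
n = 2 · ((z_{α/2} + z_β) / d)²

z_{α/2} = 2.241 (for α = 0.025, two-sided)
z_β = 0.643 (for power = 0.74)
d = 0.92

n = 2 · ((2.241 + 0.643) / 0.92)²
n = 2 · (3.135)²
n ≈ 19.66
Round up to the next whole number: n = 20 per group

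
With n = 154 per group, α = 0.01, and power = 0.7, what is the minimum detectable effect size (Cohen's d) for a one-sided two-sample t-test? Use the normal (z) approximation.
d ≈ 0.32

Minimum detectable effect (two-sample t-test, normal approximation):
d = (z_α + z_β) / √(n/2)
d = (2.326 + 0.524) / √(154/2)
d = 2.851 / 8.775
d ≈ 0.32

By Cohen's convention (0.2 small / 0.5 medium / 0.8 large): small effect.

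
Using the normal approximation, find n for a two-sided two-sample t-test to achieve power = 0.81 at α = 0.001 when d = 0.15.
n = 1545 per group

Sample size formula (two-sample t-test, normal approximation):
n = 2 · ((z_{α/2} + z_β) / d)²

z_{α/2} = 3.291 (for α = 0.001, two-sided)
z_β = 0.878 (for power = 0.81)
d = 0.15

n = 2 · ((3.291 + 0.878) / 0.15)²
n = 2 · (27.793)²
n ≈ 1544.90
Round up to the next whole number: n = 1545 per group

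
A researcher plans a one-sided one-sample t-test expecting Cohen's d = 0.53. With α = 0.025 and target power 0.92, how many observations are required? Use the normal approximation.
n = 41

Sample size formula (one-sample t-test, normal approximation):
n = ((z_α + z_β) / d)²

z_α = 1.960 (for α = 0.025, one-sided)
z_β = 1.405 (for power = 0.92)
d = 0.53

n = ((1.960 + 1.405) / 0.53)²
n = (6.349)²
n ≈ 40.31
Round up to the next whole number: n = 41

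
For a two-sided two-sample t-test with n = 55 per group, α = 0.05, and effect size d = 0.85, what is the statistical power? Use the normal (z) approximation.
Power ≈ 0.99

Power calculation (two-sample t-test, normal approximation):
z_β = d · √(n/2) - z_{α/2}
z_β = 0.85 · √(55/2) - 1.960
z_β = 0.85 · 5.244 - 1.960
z_β = 2.497

Power = Φ(z_β) = Φ(2.497) ≈ 0.994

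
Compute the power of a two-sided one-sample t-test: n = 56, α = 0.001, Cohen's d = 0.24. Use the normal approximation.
Power ≈ 0.07

Power calculation (one-sample t-test, normal approximation):
z_β = d · √n - z_{α/2}
z_β = 0.24 · √56 - 3.291
z_β = 0.24 · 7.483 - 3.291
z_β = -1.495

Power = Φ(z_β) = Φ(-1.495) ≈ 0.068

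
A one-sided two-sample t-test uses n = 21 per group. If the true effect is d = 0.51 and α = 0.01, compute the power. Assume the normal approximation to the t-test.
Power ≈ 0.25

Power calculation (two-sample t-test, normal approximation):
z_β = d · √(n/2) - z_α
z_β = 0.51 · √(21/2) - 2.326
z_β = 0.51 · 3.240 - 2.326
z_β = -0.674

Power = Φ(z_β) = Φ(-0.674) ≈ 0.250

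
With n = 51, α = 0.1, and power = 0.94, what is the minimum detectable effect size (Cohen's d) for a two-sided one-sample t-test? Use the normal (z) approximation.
d ≈ 0.45

Minimum detectable effect (one-sample t-test, normal approximation):
d = (z_{α/2} + z_β) / √n
d = (1.645 + 1.555) / √51
d = 3.200 / 7.141
d ≈ 0.45

By Cohen's convention (0.2 small / 0.5 medium / 0.8 large): small effect.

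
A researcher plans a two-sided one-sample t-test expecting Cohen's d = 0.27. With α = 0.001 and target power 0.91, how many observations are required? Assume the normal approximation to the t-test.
n = 295

Sample size formula (one-sample t-test, normal approximation):
n = ((z_{α/2} + z_β) / d)²

z_{α/2} = 3.291 (for α = 0.001, two-sided)
z_β = 1.341 (for power = 0.91)
d = 0.27

n = ((3.291 + 1.341) / 0.27)²
n = (17.156)²
n ≈ 294.33
Round up to the next whole number: n = 295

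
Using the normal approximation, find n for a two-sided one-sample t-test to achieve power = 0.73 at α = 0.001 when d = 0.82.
n = 23

Sample size formula (one-sample t-test, normal approximation):
n = ((z_{α/2} + z_β) / d)²

z_{α/2} = 3.291 (for α = 0.001, two-sided)
z_β = 0.613 (for power = 0.73)
d = 0.82

n = ((3.291 + 0.613) / 0.82)²
n = (4.761)²
n ≈ 22.67
Round up to the next whole number: n = 23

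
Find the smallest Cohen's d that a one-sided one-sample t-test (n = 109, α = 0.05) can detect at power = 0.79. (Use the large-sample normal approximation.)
d ≈ 0.23

Minimum detectable effect (one-sample t-test, normal approximation):
d = (z_α + z_β) / √n
d = (1.645 + 0.806) / √109
d = 2.451 / 10.440
d ≈ 0.23

By Cohen's convention (0.2 small / 0.5 medium / 0.8 large): small effect.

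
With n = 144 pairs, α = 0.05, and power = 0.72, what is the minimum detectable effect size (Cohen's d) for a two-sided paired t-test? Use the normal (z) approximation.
d ≈ 0.21

Minimum detectable effect (paired t-test, normal approximation):
d = (z_{α/2} + z_β) / √n
d = (1.960 + 0.583) / √144
d = 2.543 / 12.000
d ≈ 0.21

By Cohen's convention (0.2 small / 0.5 medium / 0.8 large): small effect.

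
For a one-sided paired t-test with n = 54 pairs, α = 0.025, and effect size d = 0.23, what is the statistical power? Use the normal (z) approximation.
Power ≈ 0.39

Power calculation (paired t-test, normal approximation):
z_β = d · √n - z_α
z_β = 0.23 · √54 - 1.960
z_β = 0.23 · 7.348 - 1.960
z_β = -0.270

Power = Φ(z_β) = Φ(-0.270) ≈ 0.394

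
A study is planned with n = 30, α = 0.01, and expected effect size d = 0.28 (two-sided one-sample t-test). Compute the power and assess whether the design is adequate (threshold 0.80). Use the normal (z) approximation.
Power ≈ 0.15; the study is underpowered (power < 0.80)

Power calculation (one-sample t-test, normal approximation):
z_β = d · √n - z_{α/2}
z_β = 0.28 · √30 - 2.576
z_β = 0.28 · 5.477 - 2.576
z_β = -1.042

Power = Φ(z_β) = Φ(-1.042) ≈ 0.149

Effect size d = 0.28 is small by Cohen's convention (0.2/0.5/0.8).

Threshold: power ≥ 0.80 is conventionally adequate.
Power ≈ 0.15 → the study is underpowered (power < 0.80).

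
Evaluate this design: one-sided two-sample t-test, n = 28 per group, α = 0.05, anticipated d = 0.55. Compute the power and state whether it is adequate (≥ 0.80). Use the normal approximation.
Power ≈ 0.66; the study is underpowered (power < 0.80)

Power calculation (two-sample t-test, normal approximation):
z_β = d · √(n/2) - z_α
z_β = 0.55 · √(28/2) - 1.645
z_β = 0.55 · 3.742 - 1.645
z_β = 0.413

Power = Φ(z_β) = Φ(0.413) ≈ 0.660

Effect size d = 0.55 is medium by Cohen's convention (0.2/0.5/0.8).

Threshold: power ≥ 0.80 is conventionally adequate.
Power ≈ 0.66 → the study is underpowered (power < 0.80).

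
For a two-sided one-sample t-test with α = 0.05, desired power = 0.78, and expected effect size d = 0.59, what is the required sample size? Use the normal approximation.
n = 22

Sample size formula (one-sample t-test, normal approximation):
n = ((z_{α/2} + z_β) / d)²

z_{α/2} = 1.960 (for α = 0.05, two-sided)
z_β = 0.772 (for power = 0.78)
d = 0.59

n = ((1.960 + 0.772) / 0.59)²
n = (4.631)²
n ≈ 21.45
Round up to the next whole number: n = 22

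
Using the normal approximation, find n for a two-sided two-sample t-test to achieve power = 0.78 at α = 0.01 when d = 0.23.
n = 424 per group

Sample size formula (two-sample t-test, normal approximation):
n = 2 · ((z_{α/2} + z_β) / d)²

z_{α/2} = 2.576 (for α = 0.01, two-sided)
z_β = 0.772 (for power = 0.78)
d = 0.23

n = 2 · ((2.576 + 0.772) / 0.23)²
n = 2 · (14.557)²
n ≈ 423.81
Round up to the next whole number: n = 424 per group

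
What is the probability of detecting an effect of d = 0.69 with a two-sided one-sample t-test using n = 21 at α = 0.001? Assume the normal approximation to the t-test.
Power ≈ 0.45

Power calculation (one-sample t-test, normal approximation):
z_β = d · √n - z_{α/2}
z_β = 0.69 · √21 - 3.291
z_β = 0.69 · 4.583 - 3.291
z_β = -0.129

Power = Φ(z_β) = Φ(-0.129) ≈ 0.449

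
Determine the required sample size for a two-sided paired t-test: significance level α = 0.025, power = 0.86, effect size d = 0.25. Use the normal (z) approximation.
n = 177 pairs

Sample size formula (paired t-test, normal approximation):
n = ((z_{α/2} + z_β) / d)²

z_{α/2} = 2.241 (for α = 0.025, two-sided)
z_β = 1.080 (for power = 0.86)
d = 0.25

n = ((2.241 + 1.080) / 0.25)²
n = (13.284)²
n ≈ 176.46
Round up to the next whole number: n = 177 pairs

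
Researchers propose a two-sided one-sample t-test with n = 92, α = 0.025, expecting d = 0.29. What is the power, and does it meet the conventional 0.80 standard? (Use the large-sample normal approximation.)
Power ≈ 0.71; the study is underpowered (power < 0.80)

Power calculation (one-sample t-test, normal approximation):
z_β = d · √n - z_{α/2}
z_β = 0.29 · √92 - 2.241
z_β = 0.29 · 9.592 - 2.241
z_β = 0.540

Power = Φ(z_β) = Φ(0.540) ≈ 0.705

Effect size d = 0.29 is small by Cohen's convention (0.2/0.5/0.8).

Threshold: power ≥ 0.80 is conventionally adequate.
Power ≈ 0.71 → the study is underpowered (power < 0.80).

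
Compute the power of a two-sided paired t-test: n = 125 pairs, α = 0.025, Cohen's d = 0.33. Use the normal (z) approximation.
Power ≈ 0.93

Power calculation (paired t-test, normal approximation):
z_β = d · √n - z_{α/2}
z_β = 0.33 · √125 - 2.241
z_β = 0.33 · 11.180 - 2.241
z_β = 1.448

Power = Φ(z_β) = Φ(1.448) ≈ 0.926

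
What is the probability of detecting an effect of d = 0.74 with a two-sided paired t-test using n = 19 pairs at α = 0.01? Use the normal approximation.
Power ≈ 0.74

Power calculation (paired t-test, normal approximation):
z_β = d · √n - z_{α/2}
z_β = 0.74 · √19 - 2.576
z_β = 0.74 · 4.359 - 2.576
z_β = 0.650

Power = Φ(z_β) = Φ(0.650) ≈ 0.742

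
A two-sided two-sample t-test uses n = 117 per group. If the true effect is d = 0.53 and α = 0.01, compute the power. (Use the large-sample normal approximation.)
Power ≈ 0.93

Power calculation (two-sample t-test, normal approximation):
z_β = d · √(n/2) - z_{α/2}
z_β = 0.53 · √(117/2) - 2.576
z_β = 0.53 · 7.649 - 2.576
z_β = 1.478

Power = Φ(z_β) = Φ(1.478) ≈ 0.930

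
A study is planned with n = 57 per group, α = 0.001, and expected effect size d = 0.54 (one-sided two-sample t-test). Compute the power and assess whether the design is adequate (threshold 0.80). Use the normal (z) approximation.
Power ≈ 0.42; the study is underpowered (power < 0.80)

Power calculation (two-sample t-test, normal approximation):
z_β = d · √(n/2) - z_α
z_β = 0.54 · √(57/2) - 3.090
z_β = 0.54 · 5.339 - 3.090
z_β = -0.207

Power = Φ(z_β) = Φ(-0.207) ≈ 0.418

Effect size d = 0.54 is medium by Cohen's convention (0.2/0.5/0.8).

Threshold: power ≥ 0.80 is conventionally adequate.
Power ≈ 0.42 → the study is underpowered (power < 0.80).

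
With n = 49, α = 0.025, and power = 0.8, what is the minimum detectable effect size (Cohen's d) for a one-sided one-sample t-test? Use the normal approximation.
d ≈ 0.40

Minimum detectable effect (one-sample t-test, normal approximation):
d = (z_α + z_β) / √n
d = (1.960 + 0.842) / √49
d = 2.802 / 7.000
d ≈ 0.40

By Cohen's convention (0.2 small / 0.5 medium / 0.8 large): small effect.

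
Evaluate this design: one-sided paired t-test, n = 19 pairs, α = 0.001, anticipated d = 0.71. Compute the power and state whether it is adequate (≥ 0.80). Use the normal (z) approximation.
Power ≈ 0.50; the study is underpowered (power < 0.80)

Power calculation (paired t-test, normal approximation):
z_β = d · √n - z_α
z_β = 0.71 · √19 - 3.090
z_β = 0.71 · 4.359 - 3.090
z_β = 0.005

Power = Φ(z_β) = Φ(0.005) ≈ 0.502

Effect size d = 0.71 is medium by Cohen's convention (0.2/0.5/0.8).

Threshold: power ≥ 0.80 is conventionally adequate.
Power ≈ 0.50 → the study is underpowered (power < 0.80).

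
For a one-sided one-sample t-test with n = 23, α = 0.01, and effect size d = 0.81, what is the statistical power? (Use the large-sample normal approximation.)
Power ≈ 0.94

Power calculation (one-sample t-test, normal approximation):
z_β = d · √n - z_α
z_β = 0.81 · √23 - 2.326
z_β = 0.81 · 4.796 - 2.326
z_β = 1.558

Power = Φ(z_β) = Φ(1.558) ≈ 0.940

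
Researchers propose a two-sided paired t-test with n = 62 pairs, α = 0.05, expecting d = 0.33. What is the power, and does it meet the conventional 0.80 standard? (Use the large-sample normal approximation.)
Power ≈ 0.74; the study is underpowered (power < 0.80)

Power calculation (paired t-test, normal approximation):
z_β = d · √n - z_{α/2}
z_β = 0.33 · √62 - 1.960
z_β = 0.33 · 7.874 - 1.960
z_β = 0.638

Power = Φ(z_β) = Φ(0.638) ≈ 0.738

Effect size d = 0.33 is small by Cohen's convention (0.2/0.5/0.8).

Threshold: power ≥ 0.80 is conventionally adequate.
Power ≈ 0.74 → the study is underpowered (power < 0.80).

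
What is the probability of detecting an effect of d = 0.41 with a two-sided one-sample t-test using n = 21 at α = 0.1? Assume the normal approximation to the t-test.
Power ≈ 0.59

Power calculation (one-sample t-test, normal approximation):
z_β = d · √n - z_{α/2}
z_β = 0.41 · √21 - 1.645
z_β = 0.41 · 4.583 - 1.645
z_β = 0.234

Power = Φ(z_β) = Φ(0.234) ≈ 0.593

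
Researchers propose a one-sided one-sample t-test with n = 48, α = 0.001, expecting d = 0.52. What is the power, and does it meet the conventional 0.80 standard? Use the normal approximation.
Power ≈ 0.70; the study is underpowered (power < 0.80)

Power calculation (one-sample t-test, normal approximation):
z_β = d · √n - z_α
z_β = 0.52 · √48 - 3.090
z_β = 0.52 · 6.928 - 3.090
z_β = 0.512

Power = Φ(z_β) = Φ(0.512) ≈ 0.696

Effect size d = 0.52 is medium by Cohen's convention (0.2/0.5/0.8).

Threshold: power ≥ 0.80 is conventionally adequate.
Power ≈ 0.70 → the study is underpowered (power < 0.80).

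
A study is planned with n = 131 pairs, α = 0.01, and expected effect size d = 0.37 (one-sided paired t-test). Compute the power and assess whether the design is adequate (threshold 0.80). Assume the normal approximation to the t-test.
Power ≈ 0.97; the study is adequately powered (power ≥ 0.80)

Power calculation (paired t-test, normal approximation):
z_β = d · √n - z_α
z_β = 0.37 · √131 - 2.326
z_β = 0.37 · 11.446 - 2.326
z_β = 1.908

Power = Φ(z_β) = Φ(1.908) ≈ 0.972

Effect size d = 0.37 is small by Cohen's convention (0.2/0.5/0.8).

Threshold: power ≥ 0.80 is conventionally adequate.
Power ≈ 0.97 → the study is adequately powered (power ≥ 0.80).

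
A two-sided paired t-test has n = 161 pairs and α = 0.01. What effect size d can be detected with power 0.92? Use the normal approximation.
d ≈ 0.31

Minimum detectable effect (paired t-test, normal approximation):
d = (z_{α/2} + z_β) / √n
d = (2.576 + 1.405) / √161
d = 3.981 / 12.689
d ≈ 0.31

By Cohen's convention (0.2 small / 0.5 medium / 0.8 large): small effect.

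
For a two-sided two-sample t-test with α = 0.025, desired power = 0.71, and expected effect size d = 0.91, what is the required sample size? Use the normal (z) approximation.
n = 19 per group

Sample size formula (two-sample t-test, normal approximation):
n = 2 · ((z_{α/2} + z_β) / d)²

z_{α/2} = 2.241 (for α = 0.025, two-sided)
z_β = 0.553 (for power = 0.71)
d = 0.91

n = 2 · ((2.241 + 0.553) / 0.91)²
n = 2 · (3.070)²
n ≈ 18.85
Round up to the next whole number: n = 19 per group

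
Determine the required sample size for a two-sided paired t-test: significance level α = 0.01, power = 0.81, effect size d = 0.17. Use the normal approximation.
n = 413 pairs

Sample size formula (paired t-test, normal approximation):
n = ((z_{α/2} + z_β) / d)²

z_{α/2} = 2.576 (for α = 0.01, two-sided)
z_β = 0.878 (for power = 0.81)
d = 0.17

n = ((2.576 + 0.878) / 0.17)²
n = (20.318)²
n ≈ 412.82
Round up to the next whole number: n = 413 pairs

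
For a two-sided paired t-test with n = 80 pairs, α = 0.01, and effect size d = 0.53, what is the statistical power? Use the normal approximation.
Power ≈ 0.98

Power calculation (paired t-test, normal approximation):
z_β = d · √n - z_{α/2}
z_β = 0.53 · √80 - 2.576
z_β = 0.53 · 8.944 - 2.576
z_β = 2.165

Power = Φ(z_β) = Φ(2.165) ≈ 0.985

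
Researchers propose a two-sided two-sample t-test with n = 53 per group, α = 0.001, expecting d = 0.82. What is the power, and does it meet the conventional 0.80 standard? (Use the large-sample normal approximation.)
Power ≈ 0.82; the study is adequately powered (power ≥ 0.80)

Power calculation (two-sample t-test, normal approximation):
z_β = d · √(n/2) - z_{α/2}
z_β = 0.82 · √(53/2) - 3.291
z_β = 0.82 · 5.148 - 3.291
z_β = 0.931

Power = Φ(z_β) = Φ(0.931) ≈ 0.824

Effect size d = 0.82 is large by Cohen's convention (0.2/0.5/0.8).

Threshold: power ≥ 0.80 is conventionally adequate.
Power ≈ 0.82 → the study is adequately powered (power ≥ 0.80).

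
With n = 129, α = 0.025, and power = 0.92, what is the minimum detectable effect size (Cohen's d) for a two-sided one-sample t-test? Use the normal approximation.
d ≈ 0.32

Minimum detectable effect (one-sample t-test, normal approximation):
d = (z_{α/2} + z_β) / √n
d = (2.241 + 1.405) / √129
d = 3.646 / 11.358
d ≈ 0.32

By Cohen's convention (0.2 small / 0.5 medium / 0.8 large): small effect.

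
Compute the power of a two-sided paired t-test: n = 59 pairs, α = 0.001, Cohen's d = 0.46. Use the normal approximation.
Power ≈ 0.60

Power calculation (paired t-test, normal approximation):
z_β = d · √n - z_{α/2}
z_β = 0.46 · √59 - 3.291
z_β = 0.46 · 7.681 - 3.291
z_β = 0.243

Power = Φ(z_β) = Φ(0.243) ≈ 0.596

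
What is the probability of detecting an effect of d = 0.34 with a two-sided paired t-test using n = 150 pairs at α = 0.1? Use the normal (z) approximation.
Power ≈ 0.99

Power calculation (paired t-test, normal approximation):
z_β = d · √n - z_{α/2}
z_β = 0.34 · √150 - 1.645
z_β = 0.34 · 12.247 - 1.645
z_β = 2.519

Power = Φ(z_β) = Φ(2.519) ≈ 0.994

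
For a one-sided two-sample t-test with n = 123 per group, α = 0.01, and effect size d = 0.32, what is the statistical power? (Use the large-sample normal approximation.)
Power ≈ 0.57

Power calculation (two-sample t-test, normal approximation):
z_β = d · √(n/2) - z_α
z_β = 0.32 · √(123/2) - 2.326
z_β = 0.32 · 7.842 - 2.326
z_β = 0.183

Power = Φ(z_β) = Φ(0.183) ≈ 0.573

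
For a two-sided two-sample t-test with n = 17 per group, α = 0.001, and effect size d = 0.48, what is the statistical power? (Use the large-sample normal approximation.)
Power ≈ 0.03

Power calculation (two-sample t-test, normal approximation):
z_β = d · √(n/2) - z_{α/2}
z_β = 0.48 · √(17/2) - 3.291
z_β = 0.48 · 2.915 - 3.291
z_β = -1.891

Power = Φ(z_β) = Φ(-1.891) ≈ 0.029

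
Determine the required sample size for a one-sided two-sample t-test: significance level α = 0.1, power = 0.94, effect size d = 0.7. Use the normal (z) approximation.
n = 33 per group

Sample size formula (two-sample t-test, normal approximation):
n = 2 · ((z_α + z_β) / d)²

z_α = 1.282 (for α = 0.1, one-sided)
z_β = 1.555 (for power = 0.94)
d = 0.7

n = 2 · ((1.282 + 1.555) / 0.7)²
n = 2 · (4.053)²
n ≈ 32.85
Round up to the next whole number: n = 33 per group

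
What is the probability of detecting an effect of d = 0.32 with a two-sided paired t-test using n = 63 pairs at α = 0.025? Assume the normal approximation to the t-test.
Power ≈ 0.62

Power calculation (paired t-test, normal approximation):
z_β = d · √n - z_{α/2}
z_β = 0.32 · √63 - 2.241
z_β = 0.32 · 7.937 - 2.241
z_β = 0.299

Power = Φ(z_β) = Φ(0.299) ≈ 0.617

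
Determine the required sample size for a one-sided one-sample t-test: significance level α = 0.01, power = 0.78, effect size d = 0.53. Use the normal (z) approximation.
n = 35

Sample size formula (one-sample t-test, normal approximation):
n = ((z_α + z_β) / d)²

z_α = 2.326 (for α = 0.01, one-sided)
z_β = 0.772 (for power = 0.78)
d = 0.53

n = ((2.326 + 0.772) / 0.53)²
n = (5.845)²
n ≈ 34.16
Round up to the next whole number: n = 35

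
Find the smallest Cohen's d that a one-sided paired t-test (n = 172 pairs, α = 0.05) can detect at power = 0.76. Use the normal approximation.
d ≈ 0.18

Minimum detectable effect (paired t-test, normal approximation):
d = (z_α + z_β) / √n
d = (1.645 + 0.706) / √172
d = 2.351 / 13.115
d ≈ 0.18

By Cohen's convention (0.2 small / 0.5 medium / 0.8 large): very small effect.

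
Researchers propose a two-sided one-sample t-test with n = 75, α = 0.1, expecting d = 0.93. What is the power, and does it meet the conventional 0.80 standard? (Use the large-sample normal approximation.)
Power ≈ 1.00; the study is adequately powered (power ≥ 0.80)

Power calculation (one-sample t-test, normal approximation):
z_β = d · √n - z_{α/2}
z_β = 0.93 · √75 - 1.645
z_β = 0.93 · 8.660 - 1.645
z_β = 6.409

Power = Φ(z_β) = Φ(6.409) ≈ 1.000

Effect size d = 0.93 is large by Cohen's convention (0.2/0.5/0.8).

Threshold: power ≥ 0.80 is conventionally adequate.
Power ≈ 1.00 → the study is adequately powered (power ≥ 0.80).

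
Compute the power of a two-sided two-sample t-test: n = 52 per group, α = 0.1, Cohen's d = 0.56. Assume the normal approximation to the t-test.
Power ≈ 0.89

Power calculation (two-sample t-test, normal approximation):
z_β = d · √(n/2) - z_{α/2}
z_β = 0.56 · √(52/2) - 1.645
z_β = 0.56 · 5.099 - 1.645
z_β = 1.211

Power = Φ(z_β) = Φ(1.211) ≈ 0.887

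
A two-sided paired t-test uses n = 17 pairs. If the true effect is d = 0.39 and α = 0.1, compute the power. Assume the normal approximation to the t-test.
Power ≈ 0.49

Power calculation (paired t-test, normal approximation):
z_β = d · √n - z_{α/2}
z_β = 0.39 · √17 - 1.645
z_β = 0.39 · 4.123 - 1.645
z_β = -0.037

Power = Φ(z_β) = Φ(-0.037) ≈ 0.485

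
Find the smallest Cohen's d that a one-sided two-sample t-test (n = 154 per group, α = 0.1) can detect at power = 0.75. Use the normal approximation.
d ≈ 0.22

Minimum detectable effect (two-sample t-test, normal approximation):
d = (z_α + z_β) / √(n/2)
d = (1.282 + 0.674) / √(154/2)
d = 1.956 / 8.775
d ≈ 0.22

By Cohen's convention (0.2 small / 0.5 medium / 0.8 large): small effect.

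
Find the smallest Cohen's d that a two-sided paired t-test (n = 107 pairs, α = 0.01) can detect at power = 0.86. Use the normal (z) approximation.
d ≈ 0.35

Minimum detectable effect (paired t-test, normal approximation):
d = (z_{α/2} + z_β) / √n
d = (2.576 + 1.080) / √107
d = 3.656 / 10.344
d ≈ 0.35

By Cohen's convention (0.2 small / 0.5 medium / 0.8 large): small effect.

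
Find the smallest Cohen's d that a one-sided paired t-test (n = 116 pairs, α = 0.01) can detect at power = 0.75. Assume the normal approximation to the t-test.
d ≈ 0.28

Minimum detectable effect (paired t-test, normal approximation):
d = (z_α + z_β) / √n
d = (2.326 + 0.674) / √116
d = 3.001 / 10.770
d ≈ 0.28

By Cohen's convention (0.2 small / 0.5 medium / 0.8 large): small effect.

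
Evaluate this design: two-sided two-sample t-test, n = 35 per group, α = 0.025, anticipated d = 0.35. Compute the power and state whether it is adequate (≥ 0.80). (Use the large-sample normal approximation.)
Power ≈ 0.22; the study is underpowered (power < 0.80)

Power calculation (two-sample t-test, normal approximation):
z_β = d · √(n/2) - z_{α/2}
z_β = 0.35 · √(35/2) - 2.241
z_β = 0.35 · 4.183 - 2.241
z_β = -0.777

Power = Φ(z_β) = Φ(-0.777) ≈ 0.219

Effect size d = 0.35 is small by Cohen's convention (0.2/0.5/0.8).

Threshold: power ≥ 0.80 is conventionally adequate.
Power ≈ 0.22 → the study is underpowered (power < 0.80).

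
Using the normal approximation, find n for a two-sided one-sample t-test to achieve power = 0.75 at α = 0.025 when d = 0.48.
n = 37

Sample size formula (one-sample t-test, normal approximation):
n = ((z_{α/2} + z_β) / d)²

z_{α/2} = 2.241 (for α = 0.025, two-sided)
z_β = 0.674 (for power = 0.75)
d = 0.48

n = ((2.241 + 0.674) / 0.48)²
n = (6.073)²
n ≈ 36.88
Round up to the next whole number: n = 37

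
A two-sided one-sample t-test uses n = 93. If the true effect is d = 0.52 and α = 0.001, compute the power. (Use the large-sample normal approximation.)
Power ≈ 0.96

Power calculation (one-sample t-test, normal approximation):
z_β = d · √n - z_{α/2}
z_β = 0.52 · √93 - 3.291
z_β = 0.52 · 9.644 - 3.291
z_β = 1.724

Power = Φ(z_β) = Φ(1.724) ≈ 0.958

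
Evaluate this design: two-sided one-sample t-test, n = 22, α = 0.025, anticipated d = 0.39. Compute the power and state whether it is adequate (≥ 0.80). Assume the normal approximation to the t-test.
Power ≈ 0.34; the study is underpowered (power < 0.80)

Power calculation (one-sample t-test, normal approximation):
z_β = d · √n - z_{α/2}
z_β = 0.39 · √22 - 2.241
z_β = 0.39 · 4.690 - 2.241
z_β = -0.412

Power = Φ(z_β) = Φ(-0.412) ≈ 0.340

Effect size d = 0.39 is small by Cohen's convention (0.2/0.5/0.8).

Threshold: power ≥ 0.80 is conventionally adequate.
Power ≈ 0.34 → the study is underpowered (power < 0.80).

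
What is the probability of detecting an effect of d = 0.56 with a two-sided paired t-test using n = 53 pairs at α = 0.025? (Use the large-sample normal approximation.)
Power ≈ 0.97

Power calculation (paired t-test, normal approximation):
z_β = d · √n - z_{α/2}
z_β = 0.56 · √53 - 2.241
z_β = 0.56 · 7.280 - 2.241
z_β = 1.835

Power = Φ(z_β) = Φ(1.835) ≈ 0.967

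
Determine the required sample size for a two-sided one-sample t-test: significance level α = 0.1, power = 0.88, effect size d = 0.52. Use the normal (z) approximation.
n = 30

Sample size formula (one-sample t-test, normal approximation):
n = ((z_{α/2} + z_β) / d)²

z_{α/2} = 1.645 (for α = 0.1, two-sided)
z_β = 1.175 (for power = 0.88)
d = 0.52

n = ((1.645 + 1.175) / 0.52)²
n = (5.423)²
n ≈ 29.41
Round up to the next whole number: n = 30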